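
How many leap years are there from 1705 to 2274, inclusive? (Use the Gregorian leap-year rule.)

138

Multiples of 4 in [1705,2274]: 142.
Of those, multiples of 100: 5 (not leap unless ÷400).
Multiples of 400: 1.
Leap years = 142 − 5 + 1 = 138.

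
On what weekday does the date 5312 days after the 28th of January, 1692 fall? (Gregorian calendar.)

Sunday

Jan 28, 1692 is a Monday.
5312 mod 7 = 6, so 5312 days after a Monday is Monday + 6 = Sunday.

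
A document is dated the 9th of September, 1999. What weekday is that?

Doomsday rule: the anchor day for the 1900s is Wednesday. For year 99: 99÷12 = 8 r 3, and 3÷4 = 0, so 8+3+0 = 11.
Wednesday + 11 ≡ Sunday — that's 1999's doomsday.
In September the doomsday date is Sep 5.
Sep 9 is 4 days after Sep 5; 4 mod 7 = 4, so Sunday + 4 = Thursday.

Thursday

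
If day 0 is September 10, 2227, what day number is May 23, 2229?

Sep 10, 2227 → Sep 10, 2228: 366 days (Feb 29, 2228 is in that span).
Sep 10, 2228 → Oct 10, 2228: 30 days (September has 30).
Oct 10, 2228 → Nov 10, 2228: 31 days (October has 31).
Nov 10, 2228 → Dec 10, 2228: 30 days (November has 30).
Dec 10, 2228 → Jan 10, 2229: 31 days (December has 31).
Jan 10, 2229 → Feb 10, 2229: 31 days (January has 31).
Feb 10, 2229 → Mar 10, 2229: 28 days (February has 28).
Mar 10, 2229 → Apr 10, 2229: 31 days (March has 31).
Apr 10, 2229 → May 10, 2229: 30 days (April has 30).
May 10, 2229 → May 23, 2229: 13 days.
Total: 621 days.

621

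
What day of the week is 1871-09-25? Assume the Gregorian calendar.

Doomsday rule: the anchor day for the 1800s is Friday. For year 71: 71÷12 = 5 r 11, and 11÷4 = 2, so 5+11+2 = 18.
Friday + 18 ≡ Tuesday — that's 1871's doomsday.
In September the doomsday date is Sep 5.
Sep 25 is 20 days after Sep 5; 20 mod 7 = 6, so Tuesday + 6 = Monday.

Monday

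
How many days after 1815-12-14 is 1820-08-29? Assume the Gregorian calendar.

Dec 14, 1815 → Dec 14, 1816: 366 days (Feb 29, 1816 is in that span).
Dec 14, 1816 → Dec 14, 1817: 365 days.
Dec 14, 1817 → Dec 14, 1818: 365 days.
Dec 14, 1818 → Dec 14, 1819: 365 days.
Dec 14, 1819 → Jan 14, 1820: 31 days (December has 31).
Jan 14, 1820 → Feb 14, 1820: 31 days (January has 31).
Feb 14, 1820 → Mar 14, 1820: 29 days (February has 29).
Mar 14, 1820 → Apr 14, 1820: 31 days (March has 31).
Apr 14, 1820 → May 14, 1820: 30 days (April has 30).
May 14, 1820 → Jun 14, 1820: 31 days (May has 31).
Jun 14, 1820 → Jul 14, 1820: 30 days (June has 30).
Jul 14, 1820 → Aug 14, 1820: 31 days (July has 31).
Aug 14, 1820 → Aug 29, 1820: 15 days.
Total: 1720 days.

1720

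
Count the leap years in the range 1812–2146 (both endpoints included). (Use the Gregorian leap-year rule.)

Multiples of 4 in [1812,2146]: 84.
Of those, multiples of 100: 3 (not leap unless ÷400).
Multiples of 400: 1.
Leap years = 84 − 3 + 1 = 82.

82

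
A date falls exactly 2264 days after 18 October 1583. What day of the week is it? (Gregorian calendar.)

First find the weekday of Oct 18, 1583. Doomsday rule: the anchor day for the 1500s is Wednesday. For year 83: 83÷12 = 6 r 11, and 11÷4 = 2, so 6+11+2 = 19.
Wednesday + 19 ≡ Monday — that's 1583's doomsday.
In October the doomsday date is Oct 10.
Oct 18 is 8 days after Oct 10; 8 mod 7 = 1, so Monday + 1 = Tuesday.
2264 mod 7 = 3, so 2264 days after a Tuesday is Tuesday + 3 = Friday.

Friday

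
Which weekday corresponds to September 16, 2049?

Thursday

January 1, 2049 is a Friday.
Jan 1, 2049 → Feb 1, 2049: 31 days (January has 31).
Feb 1, 2049 → Mar 1, 2049: 28 days (February has 28).
Mar 1, 2049 → Apr 1, 2049: 31 days (March has 31).
Apr 1, 2049 → May 1, 2049: 30 days (April has 30).
May 1, 2049 → Jun 1, 2049: 31 days (May has 31).
Jun 1, 2049 → Jul 1, 2049: 30 days (June has 30).
Jul 1, 2049 → Aug 1, 2049: 31 days (July has 31).
Aug 1, 2049 → Sep 1, 2049: 31 days (August has 31).
Sep 1, 2049 → Sep 16, 2049: 15 days.
Total: 258 days.
258 mod 7 = 6, so Friday + 6 = Thursday.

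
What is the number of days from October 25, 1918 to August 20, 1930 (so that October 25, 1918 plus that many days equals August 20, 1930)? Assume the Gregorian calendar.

4317

Oct 25, 1918 → Oct 25, 1919: 365 days.
Oct 25, 1919 → Oct 25, 1920: 366 days (Feb 29, 1920 is in that span).
Oct 25, 1920 → Oct 25, 1921: 365 days.
Oct 25, 1921 → Oct 25, 1922: 365 days.
Oct 25, 1922 → Oct 25, 1923: 365 days.
Oct 25, 1923 → Oct 25, 1924: 366 days (Feb 29, 1924 is in that span).
Oct 25, 1924 → Oct 25, 1925: 365 days.
Oct 25, 1925 → Oct 25, 1926: 365 days.
Oct 25, 1926 → Oct 25, 1927: 365 days.
Oct 25, 1927 → Oct 25, 1928: 366 days (Feb 29, 1928 is in that span).
Oct 25, 1928 → Oct 25, 1929: 365 days.
Oct 25, 1929 → Nov 25, 1929: 31 days (October has 31).
Nov 25, 1929 → Dec 25, 1929: 30 days (November has 30).
Dec 25, 1929 → Jan 25, 1930: 31 days (December has 31).
Jan 25, 1930 → Feb 25, 1930: 31 days (January has 31).
Feb 25, 1930 → Mar 25, 1930: 28 days (February has 28).
Mar 25, 1930 → Apr 25, 1930: 31 days (March has 31).
Apr 25, 1930 → May 25, 1930: 30 days (April has 30).
May 25, 1930 → Jun 25, 1930: 31 days (May has 31).
Jun 25, 1930 → Jul 25, 1930: 30 days (June has 30).
Jul 25, 1930 → Aug 20, 1930: 26 days.
Total: 4317 days.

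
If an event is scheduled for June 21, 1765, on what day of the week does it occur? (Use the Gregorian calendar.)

Doomsday rule: the anchor day for the 1700s is Sunday. For year 65: 65÷12 = 5 r 5, and 5÷4 = 1, so 5+5+1 = 11.
Sunday + 11 ≡ Thursday — that's 1765's doomsday.
In June the doomsday date is Jun 6.
Jun 21 is 15 days after Jun 6; 15 mod 7 = 1, so Thursday + 1 = Friday.

Friday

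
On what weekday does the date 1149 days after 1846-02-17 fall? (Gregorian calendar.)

Wednesday

First find the weekday of Feb 17, 1846. Doomsday rule: the anchor day for the 1800s is Friday. For year 46: 46÷12 = 3 r 10, and 10÷4 = 2, so 3+10+2 = 15.
Friday + 15 ≡ Saturday — that's 1846's doomsday.
In February the doomsday date is Feb 28 (1846 is not a leap year).
Feb 17 is 11 days before Feb 28; 11 mod 7 = 4, so Saturday − 4 = Tuesday.
1149 mod 7 = 1, so 1149 days after a Tuesday is Tuesday + 1 = Wednesday.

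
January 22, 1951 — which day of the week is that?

Monday

Doomsday rule: the anchor day for the 1900s is Wednesday. For year 51: 51÷12 = 4 r 3, and 3÷4 = 0, so 4+3+0 = 7.
Wednesday + 7 ≡ Wednesday — that's 1951's doomsday.
In January the doomsday date is Jan 3 (1951 is not a leap year).
Jan 22 is 19 days after Jan 3; 19 mod 7 = 5, so Wednesday + 5 = Monday.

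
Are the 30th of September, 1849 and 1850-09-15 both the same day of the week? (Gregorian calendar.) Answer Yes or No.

From Sep 30, 1849 to Sep 15, 1850 is 350 days.
350 mod 7 = 0, so they are the same weekday.
(Sep 30, 1849 is a Sunday; Sep 15, 1850 is a Sunday.)

Yes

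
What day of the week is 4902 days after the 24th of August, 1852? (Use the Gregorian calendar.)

Thursday

First find the weekday of Aug 24, 1852. Doomsday rule: the anchor day for the 1800s is Friday. For year 52: 52÷12 = 4 r 4, and 4÷4 = 1, so 4+4+1 = 9.
Friday + 9 ≡ Sunday — that's 1852's doomsday.
In August the doomsday date is Aug 8.
Aug 24 is 16 days after Aug 8; 16 mod 7 = 2, so Sunday + 2 = Tuesday.
4902 mod 7 = 2, so 4902 days after a Tuesday is Tuesday + 2 = Thursday.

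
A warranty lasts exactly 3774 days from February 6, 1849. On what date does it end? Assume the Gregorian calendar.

June 8, 1859

+365 (one year) → Feb 6, 1850 (3409 left).
+365 (one year) → Feb 6, 1851 (3044 left).
+365 (one year) → Feb 6, 1852 (2679 left).
+366 (one year; includes Feb 29, 1852) → Feb 6, 1853 (2313 left).
+365 (one year) → Feb 6, 1854 (1948 left).
+365 (one year) → Feb 6, 1855 (1583 left).
+365 (one year) → Feb 6, 1856 (1218 left).
+366 (one year; includes Feb 29, 1856) → Feb 6, 1857 (852 left).
+365 (one year) → Feb 6, 1858 (487 left).
+365 (one year) → Feb 6, 1859 (122 left).
Feb has 28 days: +23 → Mar 1, 1859 (99 left).
Mar has 31 days: +31 → Apr 1, 1859 (68 left).
Apr has 30 days: +30 → May 1, 1859 (38 left).
May has 31 days: +31 → Jun 1, 1859 (7 left).
+7 → Jun 8, 1859.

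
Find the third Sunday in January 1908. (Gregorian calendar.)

January 1, 1908 is a Wednesday.
The first Sunday is therefore January 5 (4 days later).
The third Sunday is 5 + 2×7 = January 19.

January 19, 1908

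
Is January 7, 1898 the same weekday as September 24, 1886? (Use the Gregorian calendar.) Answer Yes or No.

From Sep 24, 1886 to Jan 7, 1898 is 4123 days.
4123 mod 7 = 0, so they are the same weekday.
(Sep 24, 1886 is a Friday; Jan 7, 1898 is a Friday.)

Yes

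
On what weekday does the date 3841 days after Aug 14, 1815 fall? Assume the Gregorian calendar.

First find the weekday of Aug 14, 1815. Doomsday rule: the anchor day for the 1800s is Friday. For year 15: 15÷12 = 1 r 3, and 3÷4 = 0, so 1+3+0 = 4.
Friday + 4 ≡ Tuesday — that's 1815's doomsday.
In August the doomsday date is Aug 8.
Aug 14 is 6 days after Aug 8; 6 mod 7 = 6, so Tuesday + 6 = Monday.
3841 mod 7 = 5, so 3841 days after a Monday is Monday + 5 = Saturday.

Saturday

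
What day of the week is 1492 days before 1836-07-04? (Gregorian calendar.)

Sunday

First find the weekday of Jul 4, 1836. Doomsday rule: the anchor day for the 1800s is Friday. For year 36: 36÷12 = 3 r 0, and 0÷4 = 0, so 3+0+0 = 3.
Friday + 3 ≡ Monday — that's 1836's doomsday.
In July the doomsday date is Jul 11.
Jul 4 is 7 days before Jul 11; 7 mod 7 = 0, so Monday − 0 = Monday.
1492 mod 7 = 1, so 1492 days before a Monday is Monday − 1 = Sunday.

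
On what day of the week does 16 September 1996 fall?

Monday

Doomsday rule: the anchor day for the 1900s is Wednesday. For year 96: 96÷12 = 8 r 0, and 0÷4 = 0, so 8+0+0 = 8.
Wednesday + 8 ≡ Thursday — that's 1996's doomsday.
In September the doomsday date is Sep 5.
Sep 16 is 11 days after Sep 5; 11 mod 7 = 4, so Thursday + 4 = Monday.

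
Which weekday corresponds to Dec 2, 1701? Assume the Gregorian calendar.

Friday

Doomsday rule: the anchor day for the 1700s is Sunday. For year 01: 1÷12 = 0 r 1, and 1÷4 = 0, so 0+1+0 = 1.
Sunday + 1 ≡ Monday — that's 1701's doomsday.
In December the doomsday date is Dec 12.
Dec 2 is 10 days before Dec 12; 10 mod 7 = 3, so Monday − 3 = Friday.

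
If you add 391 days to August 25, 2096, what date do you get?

Aug has 31 days: +7 → Sep 1, 2096 (384 left).
Sep has 30 days: +30 → Oct 1, 2096 (354 left).
Oct has 31 days: +31 → Nov 1, 2096 (323 left).
Nov has 30 days: +30 → Dec 1, 2096 (293 left).
Dec has 31 days: +31 → Jan 1, 2097 (262 left).
Jan has 31 days: +31 → Feb 1, 2097 (231 left).
Feb has 28 days: +28 → Mar 1, 2097 (203 left).
Mar has 31 days: +31 → Apr 1, 2097 (172 left).
Apr has 30 days: +30 → May 1, 2097 (142 left).
May has 31 days: +31 → Jun 1, 2097 (111 left).
Jun has 30 days: +30 → Jul 1, 2097 (81 left).
Jul has 31 days: +31 → Aug 1, 2097 (50 left).
Aug has 31 days: +31 → Sep 1, 2097 (19 left).
+19 → Sep 20, 2097.

September 20, 2097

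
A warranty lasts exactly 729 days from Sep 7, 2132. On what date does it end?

September 6, 2134

+365 (one year) → Sep 7, 2133 (364 left).
Sep has 30 days: +24 → Oct 1, 2133 (340 left).
Oct has 31 days: +31 → Nov 1, 2133 (309 left).
Nov has 30 days: +30 → Dec 1, 2133 (279 left).
Dec has 31 days: +31 → Jan 1, 2134 (248 left).
Jan has 31 days: +31 → Feb 1, 2134 (217 left).
Feb has 28 days: +28 → Mar 1, 2134 (189 left).
Mar has 31 days: +31 → Apr 1, 2134 (158 left).
Apr has 30 days: +30 → May 1, 2134 (128 left).
May has 31 days: +31 → Jun 1, 2134 (97 left).
Jun has 30 days: +30 → Jul 1, 2134 (67 left).
Jul has 31 days: +31 → Aug 1, 2134 (36 left).
Aug has 31 days: +31 → Sep 1, 2134 (5 left).
+5 → Sep 6, 2134.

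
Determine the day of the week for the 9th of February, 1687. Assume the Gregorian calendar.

Sunday

Doomsday rule: the anchor day for the 1600s is Tuesday. For year 87: 87÷12 = 7 r 3, and 3÷4 = 0, so 7+3+0 = 10.
Tuesday + 10 ≡ Friday — that's 1687's doomsday.
In February the doomsday date is Feb 28 (1687 is not a leap year).
Feb 9 is 19 days before Feb 28; 19 mod 7 = 5, so Friday − 5 = Sunday.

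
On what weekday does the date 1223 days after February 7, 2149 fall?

Wednesday

Feb 7, 2149 is a Friday.
1223 mod 7 = 5, so 1223 days after a Friday is Friday + 5 = Wednesday.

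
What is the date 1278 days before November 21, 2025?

May 23, 2022

−365 (one year) → Nov 21, 2024 (913 left).
−366 (one year; includes Feb 29, 2024) → Nov 21, 2023 (547 left).
−365 (one year) → Nov 21, 2022 (182 left).
−21 → Oct 31, 2022 (end of Oct, 31 days; 161 left).
−31 → Sep 30, 2022 (end of Sep, 30 days; 130 left).
−30 → Aug 31, 2022 (end of Aug, 31 days; 100 left).
−31 → Jul 31, 2022 (end of Jul, 31 days; 69 left).
−31 → Jun 30, 2022 (end of Jun, 30 days; 38 left).
−30 → May 31, 2022 (end of May, 31 days; 8 left).
−8 → May 23, 2022.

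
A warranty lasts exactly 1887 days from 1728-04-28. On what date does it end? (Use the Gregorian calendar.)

+365 (one year) → Apr 28, 1729 (1522 left).
+365 (one year) → Apr 28, 1730 (1157 left).
+365 (one year) → Apr 28, 1731 (792 left).
+366 (one year; includes Feb 29, 1732) → Apr 28, 1732 (426 left).
+365 (one year) → Apr 28, 1733 (61 left).
Apr has 30 days: +3 → May 1, 1733 (58 left).
May has 31 days: +31 → Jun 1, 1733 (27 left).
+27 → Jun 28, 1733.

June 28, 1733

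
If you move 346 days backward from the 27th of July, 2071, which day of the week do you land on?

First find the weekday of Jul 27, 2071. Doomsday rule: the anchor day for the 2000s is Tuesday. For year 71: 71÷12 = 5 r 11, and 11÷4 = 2, so 5+11+2 = 18.
Tuesday + 18 ≡ Saturday — that's 2071's doomsday.
In July the doomsday date is Jul 11.
Jul 27 is 16 days after Jul 11; 16 mod 7 = 2, so Saturday + 2 = Monday.
346 mod 7 = 3, so 346 days before a Monday is Monday − 3 = Friday.

Friday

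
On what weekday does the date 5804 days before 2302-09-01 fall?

Sep 1, 2302 is a Monday.
5804 mod 7 = 1, so 5804 days before a Monday is Monday − 1 = Sunday.

Sunday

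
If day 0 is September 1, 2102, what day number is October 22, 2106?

1512

Sep 1, 2102 → Sep 1, 2103: 365 days.
Sep 1, 2103 → Sep 1, 2104: 366 days (Feb 29, 2104 is in that span).
Sep 1, 2104 → Sep 1, 2105: 365 days.
Sep 1, 2105 → Sep 1, 2106: 365 days.
Sep 1, 2106 → Oct 1, 2106: 30 days (September has 30).
Oct 1, 2106 → Oct 22, 2106: 21 days.
Total: 1512 days.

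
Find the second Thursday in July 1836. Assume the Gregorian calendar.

July 1, 1836 is a Friday.
The first Thursday is therefore July 7 (6 days later).
The second Thursday is 7 + 1×7 = July 14.

July 14, 1836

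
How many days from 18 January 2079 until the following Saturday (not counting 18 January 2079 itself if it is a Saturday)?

3

Jan 18, 2079 is a Wednesday.
From Wednesday to the next Saturday is 3 days.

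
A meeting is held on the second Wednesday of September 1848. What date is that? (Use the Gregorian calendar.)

September 1, 1848 is a Friday.
The first Wednesday is therefore September 6 (5 days later).
The second Wednesday is 6 + 1×7 = September 13.

September 13, 1848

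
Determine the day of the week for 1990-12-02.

Sunday

January 1, 1990 is a Monday.
Jan 1, 1990 → Feb 1, 1990: 31 days (January has 31).
Feb 1, 1990 → Mar 1, 1990: 28 days (February has 28).
Mar 1, 1990 → Apr 1, 1990: 31 days (March has 31).
Apr 1, 1990 → May 1, 1990: 30 days (April has 30).
May 1, 1990 → Jun 1, 1990: 31 days (May has 31).
Jun 1, 1990 → Jul 1, 1990: 30 days (June has 30).
Jul 1, 1990 → Aug 1, 1990: 31 days (July has 31).
Aug 1, 1990 → Sep 1, 1990: 31 days (August has 31).
Sep 1, 1990 → Oct 1, 1990: 30 days (September has 30).
Oct 1, 1990 → Nov 1, 1990: 31 days (October has 31).
Nov 1, 1990 → Dec 1, 1990: 30 days (November has 30).
Dec 1, 1990 → Dec 2, 1990: 1 days.
Total: 335 days.
335 mod 7 = 6, so Monday + 6 = Sunday.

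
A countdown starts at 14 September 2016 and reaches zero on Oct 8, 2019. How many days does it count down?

1119

Sep 14, 2016 → Sep 14, 2017: 365 days.
Sep 14, 2017 → Sep 14, 2018: 365 days.
Sep 14, 2018 → Oct 14, 2018: 30 days (September has 30).
Oct 14, 2018 → Nov 14, 2018: 31 days (October has 31).
Nov 14, 2018 → Dec 14, 2018: 30 days (November has 30).
Dec 14, 2018 → Jan 14, 2019: 31 days (December has 31).
Jan 14, 2019 → Feb 14, 2019: 31 days (January has 31).
Feb 14, 2019 → Mar 14, 2019: 28 days (February has 28).
Mar 14, 2019 → Apr 14, 2019: 31 days (March has 31).
Apr 14, 2019 → May 14, 2019: 30 days (April has 30).
May 14, 2019 → Jun 14, 2019: 31 days (May has 31).
Jun 14, 2019 → Jul 14, 2019: 30 days (June has 30).
Jul 14, 2019 → Aug 14, 2019: 31 days (July has 31).
Aug 14, 2019 → Sep 14, 2019: 31 days (August has 31).
Sep 14, 2019 → Oct 8, 2019: 24 days.
Total: 1119 days.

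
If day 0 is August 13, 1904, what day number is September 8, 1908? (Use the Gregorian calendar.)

Aug 13, 1904 → Aug 13, 1905: 365 days.
Aug 13, 1905 → Aug 13, 1906: 365 days.
Aug 13, 1906 → Aug 13, 1907: 365 days.
Aug 13, 1907 → Sep 13, 1907: 31 days (August has 31).
Sep 13, 1907 → Oct 13, 1907: 30 days (September has 30).
Oct 13, 1907 → Nov 13, 1907: 31 days (October has 31).
Nov 13, 1907 → Dec 13, 1907: 30 days (November has 30).
Dec 13, 1907 → Jan 13, 1908: 31 days (December has 31).
Jan 13, 1908 → Feb 13, 1908: 31 days (January has 31).
Feb 13, 1908 → Mar 13, 1908: 29 days (February has 29).
Mar 13, 1908 → Apr 13, 1908: 31 days (March has 31).
Apr 13, 1908 → May 13, 1908: 30 days (April has 30).
May 13, 1908 → Jun 13, 1908: 31 days (May has 31).
Jun 13, 1908 → Jul 13, 1908: 30 days (June has 30).
Jul 13, 1908 → Aug 13, 1908: 31 days (July has 31).
Aug 13, 1908 → Sep 8, 1908: 26 days.
Total: 1487 days.

1487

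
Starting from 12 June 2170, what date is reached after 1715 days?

+365 (one year) → Jun 12, 2171 (1350 left).
+366 (one year; includes Feb 29, 2172) → Jun 12, 2172 (984 left).
+365 (one year) → Jun 12, 2173 (619 left).
+365 (one year) → Jun 12, 2174 (254 left).
Jun has 30 days: +19 → Jul 1, 2174 (235 left).
Jul has 31 days: +31 → Aug 1, 2174 (204 left).
Aug has 31 days: +31 → Sep 1, 2174 (173 left).
Sep has 30 days: +30 → Oct 1, 2174 (143 left).
Oct has 31 days: +31 → Nov 1, 2174 (112 left).
Nov has 30 days: +30 → Dec 1, 2174 (82 left).
Dec has 31 days: +31 → Jan 1, 2175 (51 left).
Jan has 31 days: +31 → Feb 1, 2175 (20 left).
+20 → Feb 21, 2175.

February 21, 2175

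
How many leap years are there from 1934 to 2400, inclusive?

Multiples of 4 in [1934,2400]: 117.
Of those, multiples of 100: 5 (not leap unless ÷400).
Multiples of 400: 2.
Leap years = 117 − 5 + 2 = 114.

114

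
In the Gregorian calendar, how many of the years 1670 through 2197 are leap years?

Multiples of 4 in [1670,2197]: 132.
Of those, multiples of 100: 5 (not leap unless ÷400).
Multiples of 400: 1.
Leap years = 132 − 5 + 1 = 128.

128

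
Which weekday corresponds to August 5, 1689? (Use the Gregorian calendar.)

Doomsday rule: the anchor day for the 1600s is Tuesday. For year 89: 89÷12 = 7 r 5, and 5÷4 = 1, so 7+5+1 = 13.
Tuesday + 13 ≡ Monday — that's 1689's doomsday.
In August the doomsday date is Aug 8.
Aug 5 is 3 days before Aug 8; 3 mod 7 = 3, so Monday − 3 = Friday.

Friday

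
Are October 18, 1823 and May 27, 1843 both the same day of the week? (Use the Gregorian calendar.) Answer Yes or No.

From Oct 18, 1823 to May 27, 1843 is 7161 days.
7161 mod 7 = 0, so they are the same weekday.
(Oct 18, 1823 is a Saturday; May 27, 1843 is a Saturday.)

Yes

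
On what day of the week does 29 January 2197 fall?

Doomsday rule: the anchor day for the 2100s is Sunday. For year 97: 97÷12 = 8 r 1, and 1÷4 = 0, so 8+1+0 = 9.
Sunday + 9 ≡ Tuesday — that's 2197's doomsday.
In January the doomsday date is Jan 3 (2197 is not a leap year).
Jan 29 is 26 days after Jan 3; 26 mod 7 = 5, so Tuesday + 5 = Sunday.

Sunday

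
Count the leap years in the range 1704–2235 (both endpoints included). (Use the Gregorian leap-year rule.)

Multiples of 4 in [1704,2235]: 133.
Of those, multiples of 100: 5 (not leap unless ÷400).
Multiples of 400: 1.
Leap years = 133 − 5 + 1 = 129.

129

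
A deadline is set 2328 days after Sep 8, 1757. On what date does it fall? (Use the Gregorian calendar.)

+365 (one year) → Sep 8, 1758 (1963 left).
+365 (one year) → Sep 8, 1759 (1598 left).
+366 (one year; includes Feb 29, 1760) → Sep 8, 1760 (1232 left).
+365 (one year) → Sep 8, 1761 (867 left).
+365 (one year) → Sep 8, 1762 (502 left).
+365 (one year) → Sep 8, 1763 (137 left).
Sep has 30 days: +23 → Oct 1, 1763 (114 left).
Oct has 31 days: +31 → Nov 1, 1763 (83 left).
Nov has 30 days: +30 → Dec 1, 1763 (53 left).
Dec has 31 days: +31 → Jan 1, 1764 (22 left).
+22 → Jan 23, 1764.

January 23, 1764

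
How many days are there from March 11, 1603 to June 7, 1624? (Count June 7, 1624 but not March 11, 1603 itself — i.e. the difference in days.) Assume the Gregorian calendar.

Mar 11, 1603 → Mar 11, 1604: 366 days (Feb 29, 1604 is in that span).
Mar 11, 1604 → Mar 11, 1605: 365 days.
Mar 11, 1605 → Mar 11, 1606: 365 days.
Mar 11, 1606 → Mar 11, 1607: 365 days.
Mar 11, 1607 → Mar 11, 1608: 366 days (Feb 29, 1608 is in that span).
Mar 11, 1608 → Mar 11, 1609: 365 days.
Mar 11, 1609 → Mar 11, 1610: 365 days.
Mar 11, 1610 → Mar 11, 1611: 365 days.
Mar 11, 1611 → Mar 11, 1612: 366 days (Feb 29, 1612 is in that span).
Mar 11, 1612 → Mar 11, 1613: 365 days.
Mar 11, 1613 → Mar 11, 1614: 365 days.
Mar 11, 1614 → Mar 11, 1615: 365 days.
Mar 11, 1615 → Mar 11, 1616: 366 days (Feb 29, 1616 is in that span).
Mar 11, 1616 → Mar 11, 1617: 365 days.
Mar 11, 1617 → Mar 11, 1618: 365 days.
Mar 11, 1618 → Mar 11, 1619: 365 days.
Mar 11, 1619 → Mar 11, 1620: 366 days (Feb 29, 1620 is in that span).
Mar 11, 1620 → Mar 11, 1621: 365 days.
Mar 11, 1621 → Mar 11, 1622: 365 days.
Mar 11, 1622 → Mar 11, 1623: 365 days.
Mar 11, 1623 → Mar 11, 1624: 366 days (Feb 29, 1624 is in that span).
Mar 11, 1624 → Apr 11, 1624: 31 days (March has 31).
Apr 11, 1624 → May 11, 1624: 30 days (April has 30).
May 11, 1624 → Jun 7, 1624: 27 days.
Total: 7759 days.

7759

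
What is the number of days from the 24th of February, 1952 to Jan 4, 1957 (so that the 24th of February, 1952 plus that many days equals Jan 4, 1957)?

Feb 24, 1952 → Feb 24, 1953: 366 days (Feb 29, 1952 is in that span).
Feb 24, 1953 → Feb 24, 1954: 365 days.
Feb 24, 1954 → Feb 24, 1955: 365 days.
Feb 24, 1955 → Feb 24, 1956: 365 days.
Feb 24, 1956 → Mar 24, 1956: 29 days (February has 29).
Mar 24, 1956 → Apr 24, 1956: 31 days (March has 31).
Apr 24, 1956 → May 24, 1956: 30 days (April has 30).
May 24, 1956 → Jun 24, 1956: 31 days (May has 31).
Jun 24, 1956 → Jul 24, 1956: 30 days (June has 30).
Jul 24, 1956 → Aug 24, 1956: 31 days (July has 31).
Aug 24, 1956 → Sep 24, 1956: 31 days (August has 31).
Sep 24, 1956 → Oct 24, 1956: 30 days (September has 30).
Oct 24, 1956 → Nov 24, 1956: 31 days (October has 31).
Nov 24, 1956 → Dec 24, 1956: 30 days (November has 30).
Dec 24, 1956 → Jan 4, 1957: 11 days.
Total: 1776 days.

1776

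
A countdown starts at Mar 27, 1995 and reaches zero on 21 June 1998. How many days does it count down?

1182

Mar 27, 1995 → Mar 27, 1996: 366 days (Feb 29, 1996 is in that span).
Mar 27, 1996 → Mar 27, 1997: 365 days.
Mar 27, 1997 → Mar 27, 1998: 365 days.
Mar 27, 1998 → Apr 27, 1998: 31 days (March has 31).
Apr 27, 1998 → May 27, 1998: 30 days (April has 30).
May 27, 1998 → Jun 21, 1998: 25 days.
Total: 1182 days.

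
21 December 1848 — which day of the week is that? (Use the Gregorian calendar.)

Thursday

January 1, 1848 is a Saturday.
Jan 1, 1848 → Feb 1, 1848: 31 days (January has 31).
Feb 1, 1848 → Mar 1, 1848: 29 days (February has 29).
Mar 1, 1848 → Apr 1, 1848: 31 days (March has 31).
Apr 1, 1848 → May 1, 1848: 30 days (April has 30).
May 1, 1848 → Jun 1, 1848: 31 days (May has 31).
Jun 1, 1848 → Jul 1, 1848: 30 days (June has 30).
Jul 1, 1848 → Aug 1, 1848: 31 days (July has 31).
Aug 1, 1848 → Sep 1, 1848: 31 days (August has 31).
Sep 1, 1848 → Oct 1, 1848: 30 days (September has 30).
Oct 1, 1848 → Nov 1, 1848: 31 days (October has 31).
Nov 1, 1848 → Dec 1, 1848: 30 days (November has 30).
Dec 1, 1848 → Dec 21, 1848: 20 days.
Total: 355 days.
355 mod 7 = 5, so Saturday + 5 = Thursday.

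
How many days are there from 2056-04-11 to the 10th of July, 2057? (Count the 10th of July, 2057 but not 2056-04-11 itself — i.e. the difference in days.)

455

Apr 11, 2056 → Apr 11, 2057: 365 days.
Apr 11, 2057 → May 11, 2057: 30 days (April has 30).
May 11, 2057 → Jun 11, 2057: 31 days (May has 31).
Jun 11, 2057 → Jul 10, 2057: 29 days.
Total: 455 days.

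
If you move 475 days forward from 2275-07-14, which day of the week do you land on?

Tuesday

Jul 14, 2275 is a Wednesday.
475 mod 7 = 6, so 475 days after a Wednesday is Wednesday + 6 = Tuesday.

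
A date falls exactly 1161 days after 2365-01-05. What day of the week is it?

Jan 5, 2365 is a Tuesday.
1161 mod 7 = 6, so 1161 days after a Tuesday is Tuesday + 6 = Monday.

Monday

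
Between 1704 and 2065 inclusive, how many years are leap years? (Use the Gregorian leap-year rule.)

Multiples of 4 in [1704,2065]: 91.
Of those, multiples of 100: 3 (not leap unless ÷400).
Multiples of 400: 1.
Leap years = 91 − 3 + 1 = 89.

89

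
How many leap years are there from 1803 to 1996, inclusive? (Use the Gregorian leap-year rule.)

48

Multiples of 4 in [1803,1996]: 49.
Of those, multiples of 100: 1 (not leap unless ÷400).
Multiples of 400: 0.
Leap years = 49 − 1 + 0 = 48.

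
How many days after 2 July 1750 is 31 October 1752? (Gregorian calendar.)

Jul 2, 1750 → Jul 2, 1751: 365 days.
Jul 2, 1751 → Jul 2, 1752: 366 days (Feb 29, 1752 is in that span).
Jul 2, 1752 → Aug 2, 1752: 31 days (July has 31).
Aug 2, 1752 → Sep 2, 1752: 31 days (August has 31).
Sep 2, 1752 → Oct 2, 1752: 30 days (September has 30).
Oct 2, 1752 → Oct 31, 1752: 29 days.
Total: 852 days.

852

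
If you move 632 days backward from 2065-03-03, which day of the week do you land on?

Sunday

Mar 3, 2065 is a Tuesday.
632 mod 7 = 2, so 632 days before a Tuesday is Tuesday − 2 = Sunday.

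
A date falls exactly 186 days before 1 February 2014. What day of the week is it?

Feb 1, 2014 is a Saturday.
186 mod 7 = 4, so 186 days before a Saturday is Saturday − 4 = Tuesday.

Tuesday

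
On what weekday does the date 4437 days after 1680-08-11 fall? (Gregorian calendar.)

Saturday

First find the weekday of Aug 11, 1680. Doomsday rule: the anchor day for the 1600s is Tuesday. For year 80: 80÷12 = 6 r 8, and 8÷4 = 2, so 6+8+2 = 16.
Tuesday + 16 ≡ Thursday — that's 1680's doomsday.
In August the doomsday date is Aug 8.
Aug 11 is 3 days after Aug 8; 3 mod 7 = 3, so Thursday + 3 = Sunday.
4437 mod 7 = 6, so 4437 days after a Sunday is Sunday + 6 = Saturday.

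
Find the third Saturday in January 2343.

January 1, 2343 is a Friday.
The first Saturday is therefore January 2 (1 days later).
The third Saturday is 2 + 2×7 = January 16.

January 16, 2343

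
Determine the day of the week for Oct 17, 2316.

Doomsday rule: the anchor day for the 2300s is Wednesday. For year 16: 16÷12 = 1 r 4, and 4÷4 = 1, so 1+4+1 = 6.
Wednesday + 6 ≡ Tuesday — that's 2316's doomsday.
In October the doomsday date is Oct 10.
Oct 17 is 7 days after Oct 10; 7 mod 7 = 0, so Tuesday + 0 = Tuesday.

Tuesday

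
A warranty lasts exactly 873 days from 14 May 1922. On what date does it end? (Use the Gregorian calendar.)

October 3, 1924

+365 (one year) → May 14, 1923 (508 left).
+366 (one year; includes Feb 29, 1924) → May 14, 1924 (142 left).
May has 31 days: +18 → Jun 1, 1924 (124 left).
Jun has 30 days: +30 → Jul 1, 1924 (94 left).
Jul has 31 days: +31 → Aug 1, 1924 (63 left).
Aug has 31 days: +31 → Sep 1, 1924 (32 left).
Sep has 30 days: +30 → Oct 1, 1924 (2 left).
+2 → Oct 3, 1924.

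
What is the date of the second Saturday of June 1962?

June 9, 1962

June 1, 1962 is a Friday.
The first Saturday is therefore June 2 (1 days later).
The second Saturday is 2 + 1×7 = June 9.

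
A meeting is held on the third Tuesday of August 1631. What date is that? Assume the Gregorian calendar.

August 19, 1631

August 1, 1631 is a Friday.
The first Tuesday is therefore August 5 (4 days later).
The third Tuesday is 5 + 2×7 = August 19.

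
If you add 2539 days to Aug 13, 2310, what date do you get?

+365 (one year) → Aug 13, 2311 (2174 left).
+366 (one year; includes Feb 29, 2312) → Aug 13, 2312 (1808 left).
+365 (one year) → Aug 13, 2313 (1443 left).
+365 (one year) → Aug 13, 2314 (1078 left).
+365 (one year) → Aug 13, 2315 (713 left).
+366 (one year; includes Feb 29, 2316) → Aug 13, 2316 (347 left).
Aug has 31 days: +19 → Sep 1, 2316 (328 left).
Sep has 30 days: +30 → Oct 1, 2316 (298 left).
Oct has 31 days: +31 → Nov 1, 2316 (267 left).
Nov has 30 days: +30 → Dec 1, 2316 (237 left).
Dec has 31 days: +31 → Jan 1, 2317 (206 left).
Jan has 31 days: +31 → Feb 1, 2317 (175 left).
Feb has 28 days: +28 → Mar 1, 2317 (147 left).
Mar has 31 days: +31 → Apr 1, 2317 (116 left).
Apr has 30 days: +30 → May 1, 2317 (86 left).
May has 31 days: +31 → Jun 1, 2317 (55 left).
Jun has 30 days: +30 → Jul 1, 2317 (25 left).
+25 → Jul 26, 2317.

July 26, 2317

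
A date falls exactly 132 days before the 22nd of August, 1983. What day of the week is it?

Aug 22, 1983 is a Monday.
132 mod 7 = 6, so 132 days before a Monday is Monday − 6 = Tuesday.

Tuesday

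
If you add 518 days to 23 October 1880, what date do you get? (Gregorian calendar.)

+365 (one year) → Oct 23, 1881 (153 left).
Oct has 31 days: +9 → Nov 1, 1881 (144 left).
Nov has 30 days: +30 → Dec 1, 1881 (114 left).
Dec has 31 days: +31 → Jan 1, 1882 (83 left).
Jan has 31 days: +31 → Feb 1, 1882 (52 left).
Feb has 28 days: +28 → Mar 1, 1882 (24 left).
+24 → Mar 25, 1882.

March 25, 1882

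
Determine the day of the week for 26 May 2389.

Doomsday rule: the anchor day for the 2300s is Wednesday. For year 89: 89÷12 = 7 r 5, and 5÷4 = 1, so 7+5+1 = 13.
Wednesday + 13 ≡ Tuesday — that's 2389's doomsday.
In May the doomsday date is May 9.
May 26 is 17 days after May 9; 17 mod 7 = 3, so Tuesday + 3 = Friday.

Friday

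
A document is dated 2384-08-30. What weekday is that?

Thursday

Doomsday rule: the anchor day for the 2300s is Wednesday. For year 84: 84÷12 = 7 r 0, and 0÷4 = 0, so 7+0+0 = 7.
Wednesday + 7 ≡ Wednesday — that's 2384's doomsday.
In August the doomsday date is Aug 8.
Aug 30 is 22 days after Aug 8; 22 mod 7 = 1, so Wednesday + 1 = Thursday.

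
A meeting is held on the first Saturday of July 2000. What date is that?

July 1, 2000

July 1, 2000 is a Saturday.
The first Saturday is therefore July 1 (same day).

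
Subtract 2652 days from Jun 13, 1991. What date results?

−365 (one year) → Jun 13, 1990 (2287 left).
−365 (one year) → Jun 13, 1989 (1922 left).
−365 (one year) → Jun 13, 1988 (1557 left).
−366 (one year; includes Feb 29, 1988) → Jun 13, 1987 (1191 left).
−365 (one year) → Jun 13, 1986 (826 left).
−365 (one year) → Jun 13, 1985 (461 left).
−365 (one year) → Jun 13, 1984 (96 left).
−13 → May 31, 1984 (end of May, 31 days; 83 left).
−31 → Apr 30, 1984 (end of Apr, 30 days; 52 left).
−30 → Mar 31, 1984 (end of Mar, 31 days; 22 left).
−22 → Mar 9, 1984.

March 9, 1984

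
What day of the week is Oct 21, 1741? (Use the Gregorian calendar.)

Doomsday rule: the anchor day for the 1700s is Sunday. For year 41: 41÷12 = 3 r 5, and 5÷4 = 1, so 3+5+1 = 9.
Sunday + 9 ≡ Tuesday — that's 1741's doomsday.
In October the doomsday date is Oct 10.
Oct 21 is 11 days after Oct 10; 11 mod 7 = 4, so Tuesday + 4 = Saturday.

Saturday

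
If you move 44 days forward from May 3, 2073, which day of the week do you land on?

May 3, 2073 is a Wednesday.
44 mod 7 = 2, so 44 days after a Wednesday is Wednesday + 2 = Friday.

Friday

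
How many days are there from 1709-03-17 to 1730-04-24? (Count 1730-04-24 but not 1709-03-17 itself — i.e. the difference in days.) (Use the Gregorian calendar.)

7708

Mar 17, 1709 → Mar 17, 1710: 365 days.
Mar 17, 1710 → Mar 17, 1711: 365 days.
Mar 17, 1711 → Mar 17, 1712: 366 days (Feb 29, 1712 is in that span).
Mar 17, 1712 → Mar 17, 1713: 365 days.
Mar 17, 1713 → Mar 17, 1714: 365 days.
Mar 17, 1714 → Mar 17, 1715: 365 days.
Mar 17, 1715 → Mar 17, 1716: 366 days (Feb 29, 1716 is in that span).
Mar 17, 1716 → Mar 17, 1717: 365 days.
Mar 17, 1717 → Mar 17, 1718: 365 days.
Mar 17, 1718 → Mar 17, 1719: 365 days.
Mar 17, 1719 → Mar 17, 1720: 366 days (Feb 29, 1720 is in that span).
Mar 17, 1720 → Mar 17, 1721: 365 days.
Mar 17, 1721 → Mar 17, 1722: 365 days.
Mar 17, 1722 → Mar 17, 1723: 365 days.
Mar 17, 1723 → Mar 17, 1724: 366 days (Feb 29, 1724 is in that span).
Mar 17, 1724 → Mar 17, 1725: 365 days.
Mar 17, 1725 → Mar 17, 1726: 365 days.
Mar 17, 1726 → Mar 17, 1727: 365 days.
Mar 17, 1727 → Mar 17, 1728: 366 days (Feb 29, 1728 is in that span).
Mar 17, 1728 → Mar 17, 1729: 365 days.
Mar 17, 1729 → Mar 17, 1730: 365 days.
Mar 17, 1730 → Apr 17, 1730: 31 days (March has 31).
Apr 17, 1730 → Apr 24, 1730: 7 days.
Total: 7708 days.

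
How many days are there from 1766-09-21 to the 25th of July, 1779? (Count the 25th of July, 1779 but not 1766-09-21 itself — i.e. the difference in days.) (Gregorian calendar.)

4690

Sep 21, 1766 → Sep 21, 1767: 365 days.
Sep 21, 1767 → Sep 21, 1768: 366 days (Feb 29, 1768 is in that span).
Sep 21, 1768 → Sep 21, 1769: 365 days.
Sep 21, 1769 → Sep 21, 1770: 365 days.
Sep 21, 1770 → Sep 21, 1771: 365 days.
Sep 21, 1771 → Sep 21, 1772: 366 days (Feb 29, 1772 is in that span).
Sep 21, 1772 → Sep 21, 1773: 365 days.
Sep 21, 1773 → Sep 21, 1774: 365 days.
Sep 21, 1774 → Sep 21, 1775: 365 days.
Sep 21, 1775 → Sep 21, 1776: 366 days (Feb 29, 1776 is in that span).
Sep 21, 1776 → Sep 21, 1777: 365 days.
Sep 21, 1777 → Sep 21, 1778: 365 days.
Sep 21, 1778 → Oct 21, 1778: 30 days (September has 30).
Oct 21, 1778 → Nov 21, 1778: 31 days (October has 31).
Nov 21, 1778 → Dec 21, 1778: 30 days (November has 30).
Dec 21, 1778 → Jan 21, 1779: 31 days (December has 31).
Jan 21, 1779 → Feb 21, 1779: 31 days (January has 31).
Feb 21, 1779 → Mar 21, 1779: 28 days (February has 28).
Mar 21, 1779 → Apr 21, 1779: 31 days (March has 31).
Apr 21, 1779 → May 21, 1779: 30 days (April has 30).
May 21, 1779 → Jun 21, 1779: 31 days (May has 31).
Jun 21, 1779 → Jul 21, 1779: 30 days (June has 30).
Jul 21, 1779 → Jul 25, 1779: 4 days.
Total: 4690 days.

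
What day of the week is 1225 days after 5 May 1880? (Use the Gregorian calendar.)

Wednesday

First find the weekday of May 5, 1880. Doomsday rule: the anchor day for the 1800s is Friday. For year 80: 80÷12 = 6 r 8, and 8÷4 = 2, so 6+8+2 = 16.
Friday + 16 ≡ Sunday — that's 1880's doomsday.
In May the doomsday date is May 9.
May 5 is 4 days before May 9; 4 mod 7 = 4, so Sunday − 4 = Wednesday.
1225 mod 7 = 0, so 1225 days after a Wednesday is Wednesday + 0 = Wednesday.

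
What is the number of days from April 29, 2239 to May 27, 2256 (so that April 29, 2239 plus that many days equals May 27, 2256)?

Apr 29, 2239 → Apr 29, 2240: 366 days (Feb 29, 2240 is in that span).
Apr 29, 2240 → Apr 29, 2241: 365 days.
Apr 29, 2241 → Apr 29, 2242: 365 days.
Apr 29, 2242 → Apr 29, 2243: 365 days.
Apr 29, 2243 → Apr 29, 2244: 366 days (Feb 29, 2244 is in that span).
Apr 29, 2244 → Apr 29, 2245: 365 days.
Apr 29, 2245 → Apr 29, 2246: 365 days.
Apr 29, 2246 → Apr 29, 2247: 365 days.
Apr 29, 2247 → Apr 29, 2248: 366 days (Feb 29, 2248 is in that span).
Apr 29, 2248 → Apr 29, 2249: 365 days.
Apr 29, 2249 → Apr 29, 2250: 365 days.
Apr 29, 2250 → Apr 29, 2251: 365 days.
Apr 29, 2251 → Apr 29, 2252: 366 days (Feb 29, 2252 is in that span).
Apr 29, 2252 → Apr 29, 2253: 365 days.
Apr 29, 2253 → Apr 29, 2254: 365 days.
Apr 29, 2254 → Apr 29, 2255: 365 days.
Apr 29, 2255 → May 29, 2255: 30 days (April has 30).
May 29, 2255 → Jun 29, 2255: 31 days (May has 31).
Jun 29, 2255 → Jul 29, 2255: 30 days (June has 30).
Jul 29, 2255 → Aug 29, 2255: 31 days (July has 31).
Aug 29, 2255 → Sep 29, 2255: 31 days (August has 31).
Sep 29, 2255 → Oct 29, 2255: 30 days (September has 30).
Oct 29, 2255 → Nov 29, 2255: 31 days (October has 31).
Nov 29, 2255 → Dec 29, 2255: 30 days (November has 30).
Dec 29, 2255 → Jan 29, 2256: 31 days (December has 31).
Jan 29, 2256 → Feb 29, 2256: 31 days (January has 31).
Feb 29, 2256 → Mar 29, 2256: 29 days (February has 29).
Mar 29, 2256 → Apr 29, 2256: 31 days (March has 31).
Apr 29, 2256 → May 27, 2256: 28 days.
Total: 6238 days.

6238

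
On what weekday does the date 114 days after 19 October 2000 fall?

First find the weekday of Oct 19, 2000. Doomsday rule: the anchor day for the 2000s is Tuesday. For year 00: 0÷12 = 0 r 0, and 0÷4 = 0, so 0+0+0 = 0.
Tuesday + 0 ≡ Tuesday — that's 2000's doomsday.
In October the doomsday date is Oct 10.
Oct 19 is 9 days after Oct 10; 9 mod 7 = 2, so Tuesday + 2 = Thursday.
114 mod 7 = 2, so 114 days after a Thursday is Thursday + 2 = Saturday.

Saturday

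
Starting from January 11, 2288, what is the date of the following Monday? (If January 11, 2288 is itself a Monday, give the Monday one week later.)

January 16, 2288

Jan 11, 2288 is a Wednesday.
From Wednesday to the next Monday is 5 days.
Jan 11, 2288 + 5 = Jan 16, 2288.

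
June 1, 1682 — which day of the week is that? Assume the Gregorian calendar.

Doomsday rule: the anchor day for the 1600s is Tuesday. For year 82: 82÷12 = 6 r 10, and 10÷4 = 2, so 6+10+2 = 18.
Tuesday + 18 ≡ Saturday — that's 1682's doomsday.
In June the doomsday date is Jun 6.
Jun 1 is 5 days before Jun 6; 5 mod 7 = 5, so Saturday − 5 = Monday.

Monday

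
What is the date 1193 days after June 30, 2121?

+365 (one year) → Jun 30, 2122 (828 left).
+365 (one year) → Jun 30, 2123 (463 left).
+366 (one year; includes Feb 29, 2124) → Jun 30, 2124 (97 left).
Jun has 30 days: +1 → Jul 1, 2124 (96 left).
Jul has 31 days: +31 → Aug 1, 2124 (65 left).
Aug has 31 days: +31 → Sep 1, 2124 (34 left).
Sep has 30 days: +30 → Oct 1, 2124 (4 left).
+4 → Oct 5, 2124.

October 5, 2124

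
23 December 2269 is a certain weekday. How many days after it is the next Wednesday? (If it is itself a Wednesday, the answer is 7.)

Dec 23, 2269 is a Thursday.
From Thursday to the next Wednesday is 6 days.

6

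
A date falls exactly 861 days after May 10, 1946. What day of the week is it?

Friday

May 10, 1946 is a Friday.
861 mod 7 = 0, so 861 days after a Friday is Friday + 0 = Friday.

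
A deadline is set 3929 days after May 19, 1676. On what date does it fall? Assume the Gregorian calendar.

+365 (one year) → May 19, 1677 (3564 left).
+365 (one year) → May 19, 1678 (3199 left).
+365 (one year) → May 19, 1679 (2834 left).
+366 (one year; includes Feb 29, 1680) → May 19, 1680 (2468 left).
+365 (one year) → May 19, 1681 (2103 left).
+365 (one year) → May 19, 1682 (1738 left).
+365 (one year) → May 19, 1683 (1373 left).
+366 (one year; includes Feb 29, 1684) → May 19, 1684 (1007 left).
+365 (one year) → May 19, 1685 (642 left).
+365 (one year) → May 19, 1686 (277 left).
May has 31 days: +13 → Jun 1, 1686 (264 left).
Jun has 30 days: +30 → Jul 1, 1686 (234 left).
Jul has 31 days: +31 → Aug 1, 1686 (203 left).
Aug has 31 days: +31 → Sep 1, 1686 (172 left).
Sep has 30 days: +30 → Oct 1, 1686 (142 left).
Oct has 31 days: +31 → Nov 1, 1686 (111 left).
Nov has 30 days: +30 → Dec 1, 1686 (81 left).
Dec has 31 days: +31 → Jan 1, 1687 (50 left).
Jan has 31 days: +31 → Feb 1, 1687 (19 left).
+19 → Feb 20, 1687.

February 20, 1687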